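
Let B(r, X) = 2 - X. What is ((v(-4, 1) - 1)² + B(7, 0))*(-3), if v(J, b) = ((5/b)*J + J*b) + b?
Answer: -1734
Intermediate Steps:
v(J, b) = b + J*b + 5*J/b (v(J, b) = (5*J/b + J*b) + b = (J*b + 5*J/b) + b = b + J*b + 5*J/b)
((v(-4, 1) - 1)² + B(7, 0))*(-3) = (((1 - 4*1 + 5*(-4)/1) - 1)² + (2 - 1*0))*(-3) = (((1 - 4 + 5*(-4)*1) - 1)² + (2 + 0))*(-3) = (((1 - 4 - 20) - 1)² + 2)*(-3) = ((-23 - 1)² + 2)*(-3) = ((-24)² + 2)*(-3) = (576 + 2)*(-3) = 578*(-3) = -1734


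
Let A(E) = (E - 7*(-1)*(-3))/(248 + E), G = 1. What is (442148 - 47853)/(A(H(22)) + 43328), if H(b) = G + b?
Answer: 21370789/2348378 ≈ 9.1002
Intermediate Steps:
H(b) = 1 + b
A(E) = (-21 + E)/(248 + E) (A(E) = (E + 7*(-3))/(248 + E) = (E - 21)/(248 + E) = (-21 + E)/(248 + E))
(442148 - 47853)/(A(H(22)) + 43328) = (442148 - 47853)/((-21 + (1 + 22))/(248 + (1 + 22)) + 43328) = 394295/((-21 + 23)/(248 + 23) + 43328) = 394295/(2/271 + 43328) = 394295/(11741890/271) = 394295*(271/11741890) = 21370789/2348378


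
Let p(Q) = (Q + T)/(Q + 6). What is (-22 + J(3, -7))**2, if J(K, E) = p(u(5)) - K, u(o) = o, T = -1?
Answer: 73441/121 ≈ 606.95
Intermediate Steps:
p(Q) = (-1 + Q)/(6 + Q) (p(Q) = (Q - 1)/(Q + 6) = (-1 + Q)/(6 + Q))
J(K, E) = 4/11 - K (J(K, E) = (-1 + 5)/(6 + 5) - K = 4/11 - K)
(-22 + J(3, -7))**2 = (-22 + (4/11 - 1*3))**2 = (-22 + (4/11 - 3))**2 = (-22 - 29/11)**2 = (-271/11)**2 = 73441/121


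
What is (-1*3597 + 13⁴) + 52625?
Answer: 77589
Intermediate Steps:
(-1*3597 + 13⁴) + 52625 = (-3597 + 28561) + 52625 = 24964 + 52625 = 77589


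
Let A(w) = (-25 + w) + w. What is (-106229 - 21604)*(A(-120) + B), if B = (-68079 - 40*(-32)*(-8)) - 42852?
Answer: 15523528188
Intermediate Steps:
A(w) = -25 + 2*w
B = -121171 (B = (-68079 + 1280*(-8)) - 42852 = (-68079 - 10240) - 42852 = -78319 - 42852 = -121171)
(-106229 - 21604)*(A(-120) + B) = (-106229 - 21604)*((-25 + 2*(-120)) - 121171) = -127833*((-25 - 240) - 121171) = -127833*(-265 - 121171) = -127833*(-121436) = 15523528188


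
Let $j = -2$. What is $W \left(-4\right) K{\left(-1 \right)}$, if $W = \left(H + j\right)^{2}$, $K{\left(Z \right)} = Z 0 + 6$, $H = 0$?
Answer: $-96$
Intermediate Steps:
$K{\left(Z \right)} = 6$ ($K{\left(Z \right)} = 0 + 6 = 6$)
$W = 4$ ($W = \left(0 - 2\right)^{2} = \left(-2\right)^{2} = 4$)
$W \left(-4\right) K{\left(-1 \right)} = 4 \left(-4\right) 6 = \left(-16\right) 6 = -96$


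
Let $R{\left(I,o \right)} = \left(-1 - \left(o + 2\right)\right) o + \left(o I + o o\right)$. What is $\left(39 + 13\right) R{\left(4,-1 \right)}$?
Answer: $-52$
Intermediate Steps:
$R{\left(I,o \right)} = o^{2} + I o + o \left(-3 - o\right)$ ($R{\left(I,o \right)} = \left(-1 - \left(2 + o\right)\right) o + \left(I o + o^{2}\right) = \left(-1 - \left(2 + o\right)\right) o + \left(o^{2} + I o\right) = \left(-3 - o\right) o + \left(o^{2} + I o\right) = o \left(-3 - o\right) + \left(o^{2} + I o\right) = o^{2} + I o + o \left(-3 - o\right)$)
$\left(39 + 13\right) R{\left(4,-1 \right)} = \left(39 + 13\right) \left(- (-3 + 4)\right) = 52 \left(\left(-1\right) 1\right) = 52 \left(-1\right) = -52$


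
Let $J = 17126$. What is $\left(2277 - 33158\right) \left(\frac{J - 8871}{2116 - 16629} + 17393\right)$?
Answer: $- \frac{7794869427874}{14513} \approx -5.371 \cdot 10^{8}$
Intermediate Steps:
$\left(2277 - 33158\right) \left(\frac{J - 8871}{2116 - 16629} + 17393\right) = \left(2277 - 33158\right) \left(\frac{17126 - 8871}{2116 - 16629} + 17393\right) = - 30881 \left(\frac{8255}{-14513} + 17393\right) = - 30881 \left(8255 \left(- \frac{1}{14513}\right) + 17393\right) = - 30881 \left(- \frac{8255}{14513} + 17393\right) = \left(-30881\right) \frac{252416354}{14513} = - \frac{7794869427874}{14513}$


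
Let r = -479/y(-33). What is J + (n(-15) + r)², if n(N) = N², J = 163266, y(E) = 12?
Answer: 28443145/144 ≈ 1.9752e+5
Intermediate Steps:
r = -479/12 ≈ -39.917
J + (n(-15) + r)² = 163266 + ((-15)² - 479/12)² = 163266 + (225 - 479/12)² = 163266 + (2221/12)² = 163266 + 4932841/144 = 28443145/144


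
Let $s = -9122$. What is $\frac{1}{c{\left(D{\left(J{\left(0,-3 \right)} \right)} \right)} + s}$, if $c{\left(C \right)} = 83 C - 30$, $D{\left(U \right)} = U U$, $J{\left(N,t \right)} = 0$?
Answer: $- \frac{1}{9152} \approx -0.00010927$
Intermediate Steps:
$D{\left(U \right)} = U^{2}$
$c{\left(C \right)} = -30 + 83 C$
$\frac{1}{c{\left(D{\left(J{\left(0,-3 \right)} \right)} \right)} + s} = \frac{1}{\left(-30 + 83 \cdot 0^{2}\right) - 9122} = \frac{1}{\left(-30 + 83 \cdot 0\right) - 9122} = \frac{1}{\left(-30 + 0\right) - 9122} = \frac{1}{-30 - 9122} = \frac{1}{-9152} = - \frac{1}{9152}$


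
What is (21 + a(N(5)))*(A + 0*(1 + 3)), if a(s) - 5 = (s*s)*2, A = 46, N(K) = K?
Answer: 3496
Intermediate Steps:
a(s) = 5 + 2*s² (a(s) = 5 + (s*s)*2 = 5 + s²*2 = 5 + 2*s²)
(21 + a(N(5)))*(A + 0*(1 + 3)) = (21 + (5 + 2*5²))*(46 + 0*(1 + 3)) = (21 + (5 + 2*25))*(46 + 0*4) = (21 + (5 + 50))*(46 + 0) = (21 + 55)*46 = 76*46 = 3496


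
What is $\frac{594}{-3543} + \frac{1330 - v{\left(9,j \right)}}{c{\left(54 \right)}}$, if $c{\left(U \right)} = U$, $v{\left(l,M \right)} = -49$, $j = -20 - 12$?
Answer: $\frac{1617907}{63774} \approx 25.369$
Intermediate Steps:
$j = -32$ ($j = -20 - 12 = -32$)
$\frac{594}{-3543} + \frac{1330 - v{\left(9,j \right)}}{c{\left(54 \right)}} = \frac{594}{-3543} + \frac{1330 - -49}{54} = 594 \left(- \frac{1}{3543}\right) + \left(1330 + 49\right) \frac{1}{54} = - \frac{198}{1181} + 1379 \cdot \frac{1}{54} = - \frac{198}{1181} + \frac{1379}{54} = \frac{1617907}{63774}$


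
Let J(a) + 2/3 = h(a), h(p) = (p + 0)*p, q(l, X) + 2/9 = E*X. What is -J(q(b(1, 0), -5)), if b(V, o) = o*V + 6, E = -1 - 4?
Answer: -49675/81 ≈ -613.27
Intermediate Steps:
E = -5
b(V, o) = 6 + V*o (b(V, o) = V*o + 6 = 6 + V*o)
q(l, X) = -2/9 - 5*X
h(p) = p**2 (h(p) = p*p = p**2)
J(a) = -2/3 + a**2
-J(q(b(1, 0), -5)) = -(-2/3 + (-2/9 - 5*(-5))**2) = -(-2/3 + (-2/9 + 25)**2) = -(-2/3 + (223/9)**2) = -(-2/3 + 49729/81) = -1*49675/81 = -49675/81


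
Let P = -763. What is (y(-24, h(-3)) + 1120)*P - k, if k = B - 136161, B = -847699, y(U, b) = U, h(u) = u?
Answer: 147612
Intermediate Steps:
k = -983860 (k = -847699 - 136161 = -983860)
(y(-24, h(-3)) + 1120)*P - k = (-24 + 1120)*(-763) - 1*(-983860) = 1096*(-763) + 983860 = -836248 + 983860 = 147612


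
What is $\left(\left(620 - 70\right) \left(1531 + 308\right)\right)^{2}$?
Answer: $1023031102500$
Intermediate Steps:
$\left(\left(620 - 70\right) \left(1531 + 308\right)\right)^{2} = \left(550 \cdot 1839\right)^{2} = 1011450^{2} = 1023031102500$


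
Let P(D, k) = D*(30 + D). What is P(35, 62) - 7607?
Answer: -5332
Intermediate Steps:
P(35, 62) - 7607 = 35*(30 + 35) - 7607 = 35*65 - 7607 = 2275 - 7607 = -5332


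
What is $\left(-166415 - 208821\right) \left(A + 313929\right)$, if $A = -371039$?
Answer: $21429727960$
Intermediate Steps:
$\left(-166415 - 208821\right) \left(A + 313929\right) = \left(-166415 - 208821\right) \left(-371039 + 313929\right) = \left(-375236\right) \left(-57110\right) = 21429727960$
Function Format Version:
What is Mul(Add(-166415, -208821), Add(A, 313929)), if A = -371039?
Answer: 21429727960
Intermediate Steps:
Mul(Add(-166415, -208821), Add(A, 313929)) = Mul(Add(-166415, -208821), Add(-371039, 313929)) = Mul(-375236, -57110) = 21429727960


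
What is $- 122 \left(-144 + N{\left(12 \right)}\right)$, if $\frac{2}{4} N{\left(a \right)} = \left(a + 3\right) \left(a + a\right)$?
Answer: $-70272$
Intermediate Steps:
$N{\left(a \right)} = 4 a \left(3 + a\right)$ ($N{\left(a \right)} = 2 \left(a + 3\right) \left(a + a\right) = 2 \left(3 + a\right) 2 a = 2 \cdot 2 a \left(3 + a\right) = 4 a \left(3 + a\right)$)
$- 122 \left(-144 + N{\left(12 \right)}\right) = - 122 \left(-144 + 4 \cdot 12 \left(3 + 12\right)\right) = - 122 \left(-144 + 4 \cdot 12 \cdot 15\right) = - 122 \left(-144 + 720\right) = \left(-122\right) 576 = -70272$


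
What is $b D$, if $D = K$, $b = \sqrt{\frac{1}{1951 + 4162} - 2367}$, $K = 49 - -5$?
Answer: $\frac{54 i \sqrt{88451870110}}{6113} \approx 2627.2 i$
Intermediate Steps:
$K = 54$ ($K = 49 + 5 = 54$)
$b = \frac{i \sqrt{88451870110}}{6113}$ ($b = \sqrt{\frac{1}{6113} - 2367} = \sqrt{- \frac{14469470}{6113}} = \frac{i \sqrt{88451870110}}{6113} \approx 48.652 i$)
$D = 54$
$b D = \frac{i \sqrt{88451870110}}{6113} \cdot 54 = \frac{54 i \sqrt{88451870110}}{6113}$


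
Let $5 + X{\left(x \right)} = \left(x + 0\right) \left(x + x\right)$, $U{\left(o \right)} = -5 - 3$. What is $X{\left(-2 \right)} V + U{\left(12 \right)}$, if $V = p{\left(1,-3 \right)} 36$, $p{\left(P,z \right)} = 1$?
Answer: $100$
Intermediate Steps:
$U{\left(o \right)} = -8$ ($U{\left(o \right)} = -5 - 3 = -8$)
$X{\left(x \right)} = -5 + 2 x^{2}$ ($X{\left(x \right)} = -5 + \left(x + 0\right) \left(x + x\right) = -5 + x 2 x = -5 + 2 x^{2}$)
$V = 36$ ($V = 1 \cdot 36 = 36$)
$X{\left(-2 \right)} V + U{\left(12 \right)} = \left(-5 + 2 \left(-2\right)^{2}\right) 36 - 8 = \left(-5 + 2 \cdot 4\right) 36 - 8 = \left(-5 + 8\right) 36 - 8 = 3 \cdot 36 - 8 = 108 - 8 = 100$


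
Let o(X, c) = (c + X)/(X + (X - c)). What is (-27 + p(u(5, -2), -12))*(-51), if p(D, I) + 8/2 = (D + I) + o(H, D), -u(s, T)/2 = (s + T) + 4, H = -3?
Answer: 24123/8 ≈ 3015.4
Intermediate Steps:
u(s, T) = -8 - 2*T - 2*s (u(s, T) = -2*((s + T) + 4) = -2*((T + s) + 4) = -2*(4 + T + s) = -8 - 2*T - 2*s)
o(X, c) = (X + c)/(-c + 2*X)
p(D, I) = -4 + D + I + (-3 + D)/(-6 - D) (p(D, I) = -4 + ((D + I) + (-3 + D)/(-D + 2*(-3))) = -4 + ((D + I) + (-3 + D)/(-D - 6)) = -4 + ((D + I) + (-3 + D)/(-6 - D)) = -4 + (D + I + (-3 + D)/(-6 - D)) = -4 + D + I + (-3 + D)/(-6 - D))
(-27 + p(u(5, -2), -12))*(-51) = (-27 + (3 - (-8 - 2*(-2) - 2*5) + (6 + (-8 - 2*(-2) - 2*5))*(-4 + (-8 - 2*(-2) - 2*5) - 12))/(6 + (-8 - 2*(-2) - 2*5)))*(-51) = (-27 + (3 - (-8 + 4 - 10) + (6 + (-8 + 4 - 10))*(-4 + (-8 + 4 - 10) - 12))/(6 + (-8 + 4 - 10)))*(-51) = (-27 + (3 - 1*(-14) + (6 - 14)*(-4 - 14 - 12))/(6 - 14))*(-51) = (-27 + (3 + 14 - 8*(-30))/(-8))*(-51) = (-27 - (3 + 14 + 240)/8)*(-51) = (-27 - 1/8*257)*(-51) = (-27 - 257/8)*(-51) = -473/8*(-51) = 24123/8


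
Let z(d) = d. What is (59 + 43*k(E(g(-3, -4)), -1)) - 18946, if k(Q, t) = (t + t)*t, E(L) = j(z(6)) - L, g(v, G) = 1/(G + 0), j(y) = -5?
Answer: -18801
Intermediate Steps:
g(v, G) = 1/G
E(L) = -5 - L
k(Q, t) = 2*t² (k(Q, t) = (2*t)*t = 2*t²)
(59 + 43*k(E(g(-3, -4)), -1)) - 18946 = (59 + 43*(2*(-1)²)) - 18946 = (59 + 43*(2*1)) - 18946 = (59 + 43*2) - 18946 = (59 + 86) - 18946 = 145 - 18946 = -18801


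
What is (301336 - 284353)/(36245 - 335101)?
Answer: -16983/298856 ≈ -0.056827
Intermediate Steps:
(301336 - 284353)/(36245 - 335101) = 16983/(-298856) = 16983*(-1/298856) = -16983/298856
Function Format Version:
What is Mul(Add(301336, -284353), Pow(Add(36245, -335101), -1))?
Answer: Rational(-16983, 298856) ≈ -0.056827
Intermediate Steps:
Mul(Add(301336, -284353), Pow(Add(36245, -335101), -1)) = Mul(16983, Pow(-298856, -1)) = Mul(16983, Rational(-1, 298856)) = Rational(-16983, 298856)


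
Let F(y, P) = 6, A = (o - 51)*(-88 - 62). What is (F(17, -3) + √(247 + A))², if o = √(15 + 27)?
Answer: (6 + √(7897 - 150*√42))² ≈ 7959.5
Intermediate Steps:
o = √42 ≈ 6.4807
A = 7650 - 150*√42 (A = (√42 - 51)*(-88 - 62) = (-51 + √42)*(-150) = 7650 - 150*√42 ≈ 6677.9)
(F(17, -3) + √(247 + A))² = (6 + √(247 + (7650 - 150*√42)))² = (6 + √(7897 - 150*√42))²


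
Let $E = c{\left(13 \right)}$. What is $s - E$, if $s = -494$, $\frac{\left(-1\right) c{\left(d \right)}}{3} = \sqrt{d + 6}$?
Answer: $-494 + 3 \sqrt{19} \approx -480.92$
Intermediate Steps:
$c{\left(d \right)} = - 3 \sqrt{6 + d}$ ($c{\left(d \right)} = - 3 \sqrt{d + 6} = - 3 \sqrt{6 + d}$)
$E = - 3 \sqrt{19}$ ($E = - 3 \sqrt{6 + 13} = - 3 \sqrt{19} \approx -13.077$)
$s - E = -494 - - 3 \sqrt{19} = -494 + 3 \sqrt{19}$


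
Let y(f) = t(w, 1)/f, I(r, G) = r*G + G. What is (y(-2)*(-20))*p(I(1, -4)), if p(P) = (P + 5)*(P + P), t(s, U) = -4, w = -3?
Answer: -1920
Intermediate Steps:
I(r, G) = G + G*r (I(r, G) = G*r + G = G + G*r)
y(f) = -4/f
p(P) = 2*P*(5 + P) (p(P) = (5 + P)*(2*P) = 2*P*(5 + P))
(y(-2)*(-20))*p(I(1, -4)) = (-4/(-2)*(-20))*(2*(-4*(1 + 1))*(5 - 4*(1 + 1))) = (-4*(-1/2)*(-20))*(2*(-4*2)*(5 - 4*2)) = (2*(-20))*(2*(-8)*(5 - 8)) = -80*(-8)*(-3) = -40*48 = -1920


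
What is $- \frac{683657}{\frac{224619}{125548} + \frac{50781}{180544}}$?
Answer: $- \frac{3874102727208896}{11732266431} \approx -3.3021 \cdot 10^{5}$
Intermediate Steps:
$- \frac{683657}{\frac{224619}{125548} + \frac{50781}{180544}} = - \frac{683657}{\frac{11732266431}{5666734528}} = \left(-683657\right) \frac{5666734528}{11732266431} = - \frac{3874102727208896}{11732266431}$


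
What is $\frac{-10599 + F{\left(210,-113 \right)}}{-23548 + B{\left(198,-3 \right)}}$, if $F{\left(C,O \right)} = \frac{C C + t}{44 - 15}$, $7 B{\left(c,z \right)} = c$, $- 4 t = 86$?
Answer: $\frac{3686095}{9549004} \approx 0.38602$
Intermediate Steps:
$t = - \frac{43}{2}$ ($t = \left(- \frac{1}{4}\right) 86 = - \frac{43}{2} \approx -21.5$)
$B{\left(c,z \right)} = \frac{c}{7}$
$F{\left(C,O \right)} = - \frac{43}{58} + \frac{C^{2}}{29}$ ($F{\left(C,O \right)} = \frac{C C - \frac{43}{2}}{44 - 15} = \frac{C^{2} - \frac{43}{2}}{29} = \left(- \frac{43}{2} + C^{2}\right) \frac{1}{29} = - \frac{43}{58} + \frac{C^{2}}{29}$)
$\frac{-10599 + F{\left(210,-113 \right)}}{-23548 + B{\left(198,-3 \right)}} = \frac{-10599 - \left(\frac{43}{58} - \frac{210^{2}}{29}\right)}{-23548 + \frac{1}{7} \cdot 198} = \frac{-10599 + \left(- \frac{43}{58} + \frac{1}{29} \cdot 44100\right)}{-23548 + \frac{198}{7}} = \frac{-10599 + \left(- \frac{43}{58} + \frac{44100}{29}\right)}{- \frac{164638}{7}} = \left(-10599 + \frac{88157}{58}\right) \left(- \frac{7}{164638}\right) = \left(- \frac{526585}{58}\right) \left(- \frac{7}{164638}\right) = \frac{3686095}{9549004}$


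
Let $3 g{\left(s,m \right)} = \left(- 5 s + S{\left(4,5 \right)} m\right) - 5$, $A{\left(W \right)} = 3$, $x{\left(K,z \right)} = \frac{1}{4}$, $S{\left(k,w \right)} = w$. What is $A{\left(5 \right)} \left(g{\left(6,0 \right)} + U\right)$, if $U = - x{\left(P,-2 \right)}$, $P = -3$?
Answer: $- \frac{143}{4} \approx -35.75$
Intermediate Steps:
$x{\left(K,z \right)} = \frac{1}{4}$
$g{\left(s,m \right)} = - \frac{5}{3} - \frac{5 s}{3} + \frac{5 m}{3}$ ($g{\left(s,m \right)} = \frac{\left(- 5 s + 5 m\right) - 5}{3} = \frac{-5 - 5 s + 5 m}{3} = - \frac{5}{3} - \frac{5 s}{3} + \frac{5 m}{3}$)
$U = - \frac{1}{4}$ ($U = \left(-1\right) \frac{1}{4} = - \frac{1}{4} \approx -0.25$)
$A{\left(5 \right)} \left(g{\left(6,0 \right)} + U\right) = 3 \left(\left(- \frac{5}{3} - 10 + \frac{5}{3} \cdot 0\right) - \frac{1}{4}\right) = 3 \left(\left(- \frac{5}{3} - 10 + 0\right) - \frac{1}{4}\right) = 3 \left(- \frac{35}{3} - \frac{1}{4}\right) = 3 \left(- \frac{143}{12}\right) = - \frac{143}{4}$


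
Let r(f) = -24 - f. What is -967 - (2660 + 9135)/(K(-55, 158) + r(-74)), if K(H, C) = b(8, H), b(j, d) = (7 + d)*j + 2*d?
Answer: -417553/444 ≈ -940.43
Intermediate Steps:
b(j, d) = 2*d + j*(7 + d) (b(j, d) = j*(7 + d) + 2*d = 2*d + j*(7 + d))
K(H, C) = 56 + 10*H (K(H, C) = 2*H + 7*8 + H*8 = 2*H + 56 + 8*H = 56 + 10*H)
-967 - (2660 + 9135)/(K(-55, 158) + r(-74)) = -967 - (2660 + 9135)/((56 + 10*(-55)) + (-24 - 1*(-74))) = -967 - 11795/((56 - 550) + (-24 + 74)) = -967 - 11795/(-494 + 50) = -967 - 11795/(-444) = -967 - 11795*(-1)/444 = -967 - 1*(-11795/444) = -967 + 11795/444 = -417553/444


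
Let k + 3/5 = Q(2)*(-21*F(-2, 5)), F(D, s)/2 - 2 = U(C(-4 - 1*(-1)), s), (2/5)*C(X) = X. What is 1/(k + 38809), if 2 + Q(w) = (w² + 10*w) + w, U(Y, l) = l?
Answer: 5/158762 ≈ 3.1494e-5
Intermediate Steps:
C(X) = 5*X/2
F(D, s) = 4 + 2*s
Q(w) = -2 + w² + 11*w (Q(w) = -2 + ((w² + 10*w) + w) = -2 + (w² + 11*w) = -2 + w² + 11*w)
k = -35283/5 (k = -⅗ + (-2 + 2² + 11*2)*(-21*(4 + 2*5)) = -⅗ + (-2 + 4 + 22)*(-21*(4 + 10)) = -⅗ + 24*(-21*14) = -⅗ + 24*(-294) = -⅗ - 7056 = -35283/5 ≈ -7056.6)
1/(k + 38809) = 1/(-35283/5 + 38809) = 1/(158762/5) = 5/158762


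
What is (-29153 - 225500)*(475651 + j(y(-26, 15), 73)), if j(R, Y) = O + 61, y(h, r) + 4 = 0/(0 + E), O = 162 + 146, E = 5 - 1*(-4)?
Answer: -121219921060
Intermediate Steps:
E = 9 (E = 5 + 4 = 9)
O = 308
y(h, r) = -4 (y(h, r) = -4 + 0/(0 + 9) = -4 + 0/9 = -4 + (⅑)*0 = -4 + 0 = -4)
j(R, Y) = 369 (j(R, Y) = 308 + 61 = 369)
(-29153 - 225500)*(475651 + j(y(-26, 15), 73)) = (-29153 - 225500)*(475651 + 369) = -254653*476020 = -121219921060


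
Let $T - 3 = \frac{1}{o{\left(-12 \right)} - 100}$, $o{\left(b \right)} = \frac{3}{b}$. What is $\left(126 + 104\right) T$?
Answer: $\frac{275770}{401} \approx 687.71$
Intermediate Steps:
$T = \frac{1199}{401}$ ($T = 3 + \frac{1}{\frac{3}{-12} - 100} = 3 + \frac{1}{3 \left(- \frac{1}{12}\right) - 100} = 3 + \frac{1}{- \frac{1}{4} - 100} = 3 + \frac{1}{- \frac{401}{4}} = 3 - \frac{4}{401} = \frac{1199}{401} \approx 2.99$)
$\left(126 + 104\right) T = \left(126 + 104\right) \frac{1199}{401} = 230 \cdot \frac{1199}{401} = \frac{275770}{401}$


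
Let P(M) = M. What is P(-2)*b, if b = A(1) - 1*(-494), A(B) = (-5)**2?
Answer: -1038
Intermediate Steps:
A(B) = 25
b = 519 (b = 25 - 1*(-494) = 25 + 494 = 519)
P(-2)*b = -2*519 = -1038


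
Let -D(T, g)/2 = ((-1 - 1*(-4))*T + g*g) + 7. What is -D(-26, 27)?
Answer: 1316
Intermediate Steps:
D(T, g) = -14 - 6*T - 2*g² (D(T, g) = -2*(((-1 - 1*(-4))*T + g*g) + 7) = -2*(((-1 + 4)*T + g²) + 7) = -2*((3*T + g²) + 7) = -2*((g² + 3*T) + 7) = -2*(7 + g² + 3*T) = -14 - 6*T - 2*g²)
-D(-26, 27) = -(-14 - 6*(-26) - 2*27²) = -(-14 + 156 - 2*729) = -(-14 + 156 - 1458) = -1*(-1316) = 1316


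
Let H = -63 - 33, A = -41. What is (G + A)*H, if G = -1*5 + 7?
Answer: 3744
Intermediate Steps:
G = 2 (G = -5 + 7 = 2)
H = -96
(G + A)*H = (2 - 41)*(-96) = -39*(-96) = 3744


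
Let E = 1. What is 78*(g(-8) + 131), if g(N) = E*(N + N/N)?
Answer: 9672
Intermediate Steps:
g(N) = 1 + N (g(N) = 1*(N + N/N) = 1*(N + 1) = 1*(1 + N) = 1 + N)
78*(g(-8) + 131) = 78*((1 - 8) + 131) = 78*(-7 + 131) = 78*124 = 9672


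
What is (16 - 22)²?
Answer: 36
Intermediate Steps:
(16 - 22)² = (-6)² = 36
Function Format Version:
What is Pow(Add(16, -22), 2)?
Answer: 36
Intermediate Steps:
Pow(Add(16, -22), 2) = Pow(-6, 2) = 36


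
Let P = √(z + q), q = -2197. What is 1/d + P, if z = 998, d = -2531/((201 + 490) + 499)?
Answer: -1190/2531 + I*√1199 ≈ -0.47017 + 34.627*I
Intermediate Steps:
d = -2531/1190 (d = -2531/(691 + 499) = -2531/1190 ≈ -2.1269)
P = I*√1199 (P = √(998 - 2197) = √(-1199) = I*√1199 ≈ 34.627*I)
1/d + P = 1/(-2531/1190) + I*√1199 = -1190/2531 + I*√1199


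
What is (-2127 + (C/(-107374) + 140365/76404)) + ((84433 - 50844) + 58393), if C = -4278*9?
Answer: 368585370224699/4101901548 ≈ 89857.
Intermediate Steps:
C = -38502
(-2127 + (C/(-107374) + 140365/76404)) + ((84433 - 50844) + 58393) = (-2127 + (-38502/(-107374) + 140365/76404)) + ((84433 - 50844) + 58393) = (-2127 + (-38502*(-1/107374) + 140365*(1/76404))) + (33589 + 58393) = (-2127 + (19251/53687 + 140365/76404)) + 91982 = (-2127 + 9006629159/4101901548) + 91982 = -8715737963437/4101901548 + 91982 = 368585370224699/4101901548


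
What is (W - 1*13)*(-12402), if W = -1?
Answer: 173628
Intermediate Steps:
(W - 1*13)*(-12402) = (-1 - 1*13)*(-12402) = (-1 - 13)*(-12402) = -14*(-12402) = 173628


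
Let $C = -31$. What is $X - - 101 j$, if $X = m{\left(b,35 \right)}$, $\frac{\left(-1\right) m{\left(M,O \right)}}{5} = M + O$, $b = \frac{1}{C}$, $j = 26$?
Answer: $\frac{75986}{31} \approx 2451.2$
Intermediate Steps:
$b = - \frac{1}{31}$ ($b = \frac{1}{-31} = - \frac{1}{31} \approx -0.032258$)
$m{\left(M,O \right)} = - 5 M - 5 O$ ($m{\left(M,O \right)} = - 5 \left(M + O\right) = - 5 M - 5 O$)
$X = - \frac{5420}{31}$ ($X = \left(-5\right) \left(- \frac{1}{31}\right) - 175 = \frac{5}{31} - 175 = - \frac{5420}{31} \approx -174.84$)
$X - - 101 j = - \frac{5420}{31} - \left(-101\right) 26 = - \frac{5420}{31} - -2626 = - \frac{5420}{31} + 2626 = \frac{75986}{31}$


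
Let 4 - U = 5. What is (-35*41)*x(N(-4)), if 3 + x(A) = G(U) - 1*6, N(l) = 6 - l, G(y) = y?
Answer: 14350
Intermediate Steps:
U = -1 (U = 4 - 1*5 = 4 - 5 = -1)
x(A) = -10 (x(A) = -3 + (-1 - 1*6) = -3 + (-1 - 6) = -3 - 7 = -10)
(-35*41)*x(N(-4)) = -35*41*(-10) = -1435*(-10) = 14350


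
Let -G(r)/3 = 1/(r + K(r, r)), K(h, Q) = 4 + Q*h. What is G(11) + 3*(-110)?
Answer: -44883/136 ≈ -330.02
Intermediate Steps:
G(r) = -3/(4 + r + r**2) (G(r) = -3/(r + (4 + r*r)) = -3/(r + (4 + r**2)) = -3/(4 + r + r**2))
G(11) + 3*(-110) = -3/(4 + 11 + 11**2) + 3*(-110) = -3/(4 + 11 + 121) - 330 = -3/136 - 330 = -44883/136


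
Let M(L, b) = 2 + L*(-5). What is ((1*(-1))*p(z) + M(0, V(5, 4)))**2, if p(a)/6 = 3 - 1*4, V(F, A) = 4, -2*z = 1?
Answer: 64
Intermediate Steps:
z = -1/2 (z = -1/2*1 = -1/2 ≈ -0.50000)
p(a) = -6 (p(a) = 6*(3 - 1*4) = 6*(3 - 4) = 6*(-1) = -6)
M(L, b) = 2 - 5*L
((1*(-1))*p(z) + M(0, V(5, 4)))**2 = ((1*(-1))*(-6) + (2 - 5*0))**2 = (-1*(-6) + (2 + 0))**2 = (6 + 2)**2 = 8**2 = 64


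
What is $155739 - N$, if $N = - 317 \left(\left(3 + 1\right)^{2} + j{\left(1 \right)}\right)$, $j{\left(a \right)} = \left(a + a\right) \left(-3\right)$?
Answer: $158909$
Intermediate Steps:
$j{\left(a \right)} = - 6 a$ ($j{\left(a \right)} = 2 a \left(-3\right) = - 6 a$)
$N = -3170$ ($N = - 317 \left(\left(3 + 1\right)^{2} - 6\right) = - 317 \left(4^{2} - 6\right) = - 317 \left(16 - 6\right) = \left(-317\right) 10 = -3170$)
$155739 - N = 155739 - -3170 = 155739 + 3170 = 158909$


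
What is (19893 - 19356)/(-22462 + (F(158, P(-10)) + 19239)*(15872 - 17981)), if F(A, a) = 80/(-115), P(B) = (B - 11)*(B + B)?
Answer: -12351/933709055 ≈ -1.3228e-5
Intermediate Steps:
P(B) = 2*B*(-11 + B) (P(B) = (-11 + B)*(2*B) = 2*B*(-11 + B))
F(A, a) = -16/23 (F(A, a) = 80*(-1/115) = -16/23)
(19893 - 19356)/(-22462 + (F(158, P(-10)) + 19239)*(15872 - 17981)) = (19893 - 19356)/(-22462 + (-16/23 + 19239)*(15872 - 17981)) = 537/(-22462 + (442481/23)*(-2109)) = 537/(-22462 - 933192429/23) = 537/(-933709055/23) = 537*(-23/933709055) = -12351/933709055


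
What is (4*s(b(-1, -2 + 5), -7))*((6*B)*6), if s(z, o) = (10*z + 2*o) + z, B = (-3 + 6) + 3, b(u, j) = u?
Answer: -21600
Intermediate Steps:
B = 6 (B = 3 + 3 = 6)
s(z, o) = 2*o + 11*z (s(z, o) = (2*o + 10*z) + z = 2*o + 11*z)
(4*s(b(-1, -2 + 5), -7))*((6*B)*6) = (4*(2*(-7) + 11*(-1)))*((6*6)*6) = (4*(-14 - 11))*(36*6) = (4*(-25))*216 = -100*216 = -21600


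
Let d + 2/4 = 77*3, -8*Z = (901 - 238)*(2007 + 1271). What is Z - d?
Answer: -1087579/4 ≈ -2.7190e+5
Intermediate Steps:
Z = -1086657/4 (Z = -(901 - 238)*(2007 + 1271)/8 = -663*3278/8 = -1/8*2173314 = -1086657/4 ≈ -2.7166e+5)
d = 461/2 (d = -1/2 + 77*3 = -1/2 + 231 = 461/2 ≈ 230.50)
Z - d = -1086657/4 - 1*461/2 = -1086657/4 - 461/2 = -1087579/4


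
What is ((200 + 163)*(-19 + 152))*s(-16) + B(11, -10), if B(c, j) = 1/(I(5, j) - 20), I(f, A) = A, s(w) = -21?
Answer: -30415771/30 ≈ -1.0139e+6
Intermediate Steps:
B(c, j) = 1/(-20 + j) (B(c, j) = 1/(j - 20) = 1/(-20 + j))
((200 + 163)*(-19 + 152))*s(-16) + B(11, -10) = ((200 + 163)*(-19 + 152))*(-21) + 1/(-20 - 10) = (363*133)*(-21) + 1/(-30) = 48279*(-21) - 1/30 = -1013859 - 1/30 = -30415771/30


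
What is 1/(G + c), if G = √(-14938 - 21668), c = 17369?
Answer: 17369/301718767 - I*√36606/301718767 ≈ 5.7567e-5 - 6.3412e-7*I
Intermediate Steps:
G = I*√36606 (G = √(-36606) = I*√36606 ≈ 191.33*I)
1/(G + c) = 1/(I*√36606 + 17369) = 1/(17369 + I*√36606)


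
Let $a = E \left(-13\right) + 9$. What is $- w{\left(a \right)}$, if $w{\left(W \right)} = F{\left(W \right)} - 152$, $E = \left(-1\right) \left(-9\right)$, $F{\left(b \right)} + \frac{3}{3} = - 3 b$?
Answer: $-171$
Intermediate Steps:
$F{\left(b \right)} = -1 - 3 b$
$E = 9$
$a = -108$ ($a = 9 \left(-13\right) + 9 = -117 + 9 = -108$)
$w{\left(W \right)} = -153 - 3 W$ ($w{\left(W \right)} = \left(-1 - 3 W\right) - 152 = -153 - 3 W$)
$- w{\left(a \right)} = - (-153 - -324) = - (-153 + 324) = \left(-1\right) 171 = -171$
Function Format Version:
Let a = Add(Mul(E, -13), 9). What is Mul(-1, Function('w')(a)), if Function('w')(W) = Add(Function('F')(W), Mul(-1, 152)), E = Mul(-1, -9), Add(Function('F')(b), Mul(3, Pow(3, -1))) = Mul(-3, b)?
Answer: -171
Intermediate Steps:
Function('F')(b) = Add(-1, Mul(-3, b))
E = 9
a = -108 (a = Add(Mul(9, -13), 9) = Add(-117, 9) = -108)
Function('w')(W) = Add(-153, Mul(-3, W)) (Function('w')(W) = Add(Add(-1, Mul(-3, W)), Mul(-1, 152)) = Add(Add(-1, Mul(-3, W)), -152) = Add(-153, Mul(-3, W)))
Mul(-1, Function('w')(a)) = Mul(-1, Add(-153, Mul(-3, -108))) = Mul(-1, Add(-153, 324)) = Mul(-1, 171) = -171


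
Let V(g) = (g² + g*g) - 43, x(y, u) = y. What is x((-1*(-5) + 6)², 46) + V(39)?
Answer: 3120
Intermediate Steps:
V(g) = -43 + 2*g² (V(g) = (g² + g²) - 43 = 2*g² - 43 = -43 + 2*g²)
x((-1*(-5) + 6)², 46) + V(39) = (-1*(-5) + 6)² + (-43 + 2*39²) = (5 + 6)² + (-43 + 2*1521) = 11² + (-43 + 3042) = 121 + 2999 = 3120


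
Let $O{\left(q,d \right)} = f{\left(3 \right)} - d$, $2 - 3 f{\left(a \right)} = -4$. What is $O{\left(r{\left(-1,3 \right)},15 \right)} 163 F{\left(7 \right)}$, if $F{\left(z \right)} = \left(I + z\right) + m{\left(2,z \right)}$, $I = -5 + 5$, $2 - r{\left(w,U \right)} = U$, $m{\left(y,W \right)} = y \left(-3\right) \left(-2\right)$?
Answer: $-40261$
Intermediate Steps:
$f{\left(a \right)} = 2$ ($f{\left(a \right)} = \frac{2}{3} - - \frac{4}{3} = \frac{2}{3} + \frac{4}{3} = 2$)
$m{\left(y,W \right)} = 6 y$ ($m{\left(y,W \right)} = - 3 y \left(-2\right) = 6 y$)
$r{\left(w,U \right)} = 2 - U$
$I = 0$
$O{\left(q,d \right)} = 2 - d$
$F{\left(z \right)} = 12 + z$ ($F{\left(z \right)} = \left(0 + z\right) + 6 \cdot 2 = z + 12 = 12 + z$)
$O{\left(r{\left(-1,3 \right)},15 \right)} 163 F{\left(7 \right)} = \left(2 - 15\right) 163 \left(12 + 7\right) = \left(2 - 15\right) 163 \cdot 19 = \left(-13\right) 163 \cdot 19 = \left(-2119\right) 19 = -40261$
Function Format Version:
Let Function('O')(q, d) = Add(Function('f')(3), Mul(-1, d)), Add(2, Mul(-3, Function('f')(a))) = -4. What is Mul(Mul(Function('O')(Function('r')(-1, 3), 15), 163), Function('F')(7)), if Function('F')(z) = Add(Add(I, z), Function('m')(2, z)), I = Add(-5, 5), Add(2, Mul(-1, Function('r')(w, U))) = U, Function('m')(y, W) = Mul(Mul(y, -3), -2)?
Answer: -40261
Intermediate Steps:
Function('f')(a) = 2 (Function('f')(a) = Add(Rational(2, 3), Mul(Rational(-1, 3), -4)) = Add(Rational(2, 3), Rational(4, 3)) = 2)
Function('m')(y, W) = Mul(6, y) (Function('m')(y, W) = Mul(Mul(-3, y), -2) = Mul(6, y))
Function('r')(w, U) = Add(2, Mul(-1, U))
I = 0
Function('O')(q, d) = Add(2, Mul(-1, d))
Function('F')(z) = Add(12, z) (Function('F')(z) = Add(Add(0, z), Mul(6, 2)) = Add(z, 12) = Add(12, z))
Mul(Mul(Function('O')(Function('r')(-1, 3), 15), 163), Function('F')(7)) = Mul(Mul(Add(2, Mul(-1, 15)), 163), Add(12, 7)) = Mul(Mul(Add(2, -15), 163), 19) = Mul(Mul(-13, 163), 19) = Mul(-2119, 19) = -40261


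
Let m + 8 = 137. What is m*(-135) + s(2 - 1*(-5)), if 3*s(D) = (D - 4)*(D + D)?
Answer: -17401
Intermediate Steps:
s(D) = 2*D*(-4 + D)/3 (s(D) = ((D - 4)*(D + D))/3 = ((-4 + D)*(2*D))/3 = (2*D*(-4 + D))/3 = 2*D*(-4 + D)/3)
m = 129 (m = -8 + 137 = 129)
m*(-135) + s(2 - 1*(-5)) = 129*(-135) + 2*(2 - 1*(-5))*(-4 + (2 - 1*(-5)))/3 = -17415 + 2*(2 + 5)*(-4 + (2 + 5))/3 = -17415 + (2/3)*7*(-4 + 7) = -17415 + (2/3)*7*3 = -17415 + 14 = -17401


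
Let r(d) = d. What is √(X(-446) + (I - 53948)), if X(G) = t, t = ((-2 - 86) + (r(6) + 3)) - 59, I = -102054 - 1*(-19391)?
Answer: I*√136749 ≈ 369.8*I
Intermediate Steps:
I = -82663 (I = -102054 + 19391 = -82663)
t = -138 (t = ((-2 - 86) + (6 + 3)) - 59 = (-88 + 9) - 59 = -79 - 59 = -138)
X(G) = -138
√(X(-446) + (I - 53948)) = √(-138 + (-82663 - 53948)) = √(-138 - 136611) = √(-136749) = I*√136749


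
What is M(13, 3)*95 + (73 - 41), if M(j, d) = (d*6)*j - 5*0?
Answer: 22262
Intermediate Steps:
M(j, d) = 6*d*j (M(j, d) = (6*d)*j + 0 = 6*d*j + 0 = 6*d*j)
M(13, 3)*95 + (73 - 41) = (6*3*13)*95 + (73 - 41) = 234*95 + 32 = 22230 + 32 = 22262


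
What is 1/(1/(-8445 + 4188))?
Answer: -4257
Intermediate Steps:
1/(1/(-8445 + 4188)) = 1/(1/(-4257)) = 1/(-1/4257) = -4257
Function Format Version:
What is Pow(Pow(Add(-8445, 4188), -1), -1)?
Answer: -4257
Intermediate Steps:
Pow(Pow(Add(-8445, 4188), -1), -1) = Pow(Pow(-4257, -1), -1) = Pow(Rational(-1, 4257), -1) = -4257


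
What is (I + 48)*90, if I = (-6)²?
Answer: 7560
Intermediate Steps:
I = 36
(I + 48)*90 = (36 + 48)*90 = 84*90 = 7560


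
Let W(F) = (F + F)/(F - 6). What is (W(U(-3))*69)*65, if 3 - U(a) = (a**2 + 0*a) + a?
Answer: 2990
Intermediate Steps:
U(a) = 3 - a - a**2 (U(a) = 3 - ((a**2 + 0*a) + a) = 3 - ((a**2 + 0) + a) = 3 - (a**2 + a) = 3 - (a + a**2) = 3 + (-a - a**2) = 3 - a - a**2)
W(F) = 2*F/(-6 + F) (W(F) = (2*F)/(-6 + F) = 2*F/(-6 + F))
(W(U(-3))*69)*65 = ((2*(3 - 1*(-3) - 1*(-3)**2)/(-6 + (3 - 1*(-3) - 1*(-3)**2)))*69)*65 = ((2*(3 + 3 - 1*9)/(-6 + (3 + 3 - 1*9)))*69)*65 = ((2*(3 + 3 - 9)/(-6 + (3 + 3 - 9)))*69)*65 = ((2*(-3)/(-6 - 3))*69)*65 = ((2*(-3)/(-9))*69)*65 = ((2*(-3)*(-1/9))*69)*65 = ((2/3)*69)*65 = 46*65 = 2990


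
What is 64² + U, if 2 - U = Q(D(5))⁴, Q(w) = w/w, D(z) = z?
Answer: 4097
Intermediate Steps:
Q(w) = 1
U = 1 (U = 2 - 1*1⁴ = 2 - 1*1 = 2 - 1 = 1)
64² + U = 64² + 1 = 4096 + 1 = 4097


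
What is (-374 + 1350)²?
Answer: 952576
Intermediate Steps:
(-374 + 1350)² = 976² = 952576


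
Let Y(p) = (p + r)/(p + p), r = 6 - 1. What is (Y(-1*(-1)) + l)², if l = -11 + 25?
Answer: 289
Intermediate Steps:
r = 5
l = 14
Y(p) = (5 + p)/(2*p) (Y(p) = (p + 5)/(p + p) = (5 + p)/((2*p)) = (5 + p)*(1/(2*p)) = (5 + p)/(2*p))
(Y(-1*(-1)) + l)² = ((5 - 1*(-1))/(2*((-1*(-1)))) + 14)² = ((½)*(5 + 1)/1 + 14)² = ((½)*1*6 + 14)² = (3 + 14)² = 17² = 289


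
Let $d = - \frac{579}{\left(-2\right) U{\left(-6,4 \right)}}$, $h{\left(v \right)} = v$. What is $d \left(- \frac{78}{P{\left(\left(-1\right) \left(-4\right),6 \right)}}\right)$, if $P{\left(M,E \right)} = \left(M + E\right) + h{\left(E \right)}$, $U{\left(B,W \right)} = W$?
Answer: $- \frac{22581}{64} \approx -352.83$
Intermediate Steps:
$d = \frac{579}{8}$ ($d = - \frac{579}{\left(-2\right) 4} = - \frac{579}{-8} = \left(-579\right) \left(- \frac{1}{8}\right) = \frac{579}{8} \approx 72.375$)
$P{\left(M,E \right)} = M + 2 E$ ($P{\left(M,E \right)} = \left(M + E\right) + E = \left(E + M\right) + E = M + 2 E$)
$d \left(- \frac{78}{P{\left(\left(-1\right) \left(-4\right),6 \right)}}\right) = \frac{579 \left(- \frac{78}{\left(-1\right) \left(-4\right) + 2 \cdot 6}\right)}{8} = \frac{579 \left(- \frac{78}{4 + 12}\right)}{8} = \frac{579 \left(- \frac{78}{16}\right)}{8} = \frac{579 \left(\left(-78\right) \frac{1}{16}\right)}{8} = \frac{579}{8} \left(- \frac{39}{8}\right) = - \frac{22581}{64}$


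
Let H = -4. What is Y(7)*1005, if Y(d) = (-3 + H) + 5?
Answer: -2010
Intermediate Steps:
Y(d) = -2 (Y(d) = (-3 - 4) + 5 = -7 + 5 = -2)
Y(7)*1005 = -2*1005 = -2010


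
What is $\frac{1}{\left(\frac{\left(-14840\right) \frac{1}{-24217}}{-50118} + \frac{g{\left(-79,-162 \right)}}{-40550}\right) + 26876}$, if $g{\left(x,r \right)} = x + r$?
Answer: $\frac{24607921711650}{661362649873190923} \approx 3.7208 \cdot 10^{-5}$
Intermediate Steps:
$g{\left(x,r \right)} = r + x$
$\frac{1}{\left(\frac{\left(-14840\right) \frac{1}{-24217}}{-50118} + \frac{g{\left(-79,-162 \right)}}{-40550}\right) + 26876} = \frac{1}{\left(\frac{\left(-14840\right) \frac{1}{-24217}}{-50118} + \frac{-162 - 79}{-40550}\right) + 26876} = \frac{1}{\left(\left(-14840\right) \left(- \frac{1}{24217}\right) \left(- \frac{1}{50118}\right) - - \frac{241}{40550}\right) + 26876} = \frac{1}{\left(\frac{14840}{24217} \left(- \frac{1}{50118}\right) + \frac{241}{40550}\right) + 26876} = \frac{1}{\left(- \frac{7420}{606853803} + \frac{241}{40550}\right) + 26876} = \frac{1}{\frac{145950885523}{24607921711650} + 26876} = \frac{1}{\frac{661362649873190923}{24607921711650}} = \frac{24607921711650}{661362649873190923}$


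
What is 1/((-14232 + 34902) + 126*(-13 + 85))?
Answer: 1/29742 ≈ 3.3622e-5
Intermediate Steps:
1/((-14232 + 34902) + 126*(-13 + 85)) = 1/(20670 + 126*72) = 1/(20670 + 9072) = 1/29742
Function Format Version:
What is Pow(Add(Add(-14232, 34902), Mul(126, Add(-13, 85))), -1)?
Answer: Rational(1, 29742) ≈ 3.3622e-5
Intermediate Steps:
Pow(Add(Add(-14232, 34902), Mul(126, Add(-13, 85))), -1) = Pow(Add(20670, Mul(126, 72)), -1) = Pow(Add(20670, 9072), -1) = Pow(29742, -1) = Rational(1, 29742)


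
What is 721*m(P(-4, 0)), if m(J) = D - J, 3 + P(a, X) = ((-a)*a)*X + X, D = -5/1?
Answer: -1442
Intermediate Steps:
D = -5 (D = -5*1 = -5)
P(a, X) = -3 + X - X*a² (P(a, X) = -3 + (((-a)*a)*X + X) = -3 + ((-a²)*X + X) = -3 + (-X*a² + X) = -3 + (X - X*a²) = -3 + X - X*a²)
m(J) = -5 - J
721*m(P(-4, 0)) = 721*(-5 - (-3 + 0 - 1*0*(-4)²)) = 721*(-5 - (-3 + 0 - 1*0*16)) = 721*(-5 - (-3 + 0 + 0)) = 721*(-5 - 1*(-3)) = 721*(-5 + 3) = 721*(-2) = -1442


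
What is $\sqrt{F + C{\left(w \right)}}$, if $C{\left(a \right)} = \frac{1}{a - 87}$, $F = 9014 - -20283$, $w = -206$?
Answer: $\frac{6 \sqrt{69864385}}{293} \approx 171.16$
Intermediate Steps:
$F = 29297$ ($F = 9014 + 20283 = 29297$)
$C{\left(a \right)} = \frac{1}{-87 + a}$
$\sqrt{F + C{\left(w \right)}} = \sqrt{29297 + \frac{1}{-87 - 206}} = \sqrt{29297 + \frac{1}{-293}} = \sqrt{29297 - \frac{1}{293}} = \sqrt{\frac{8584020}{293}} = \frac{6 \sqrt{69864385}}{293}$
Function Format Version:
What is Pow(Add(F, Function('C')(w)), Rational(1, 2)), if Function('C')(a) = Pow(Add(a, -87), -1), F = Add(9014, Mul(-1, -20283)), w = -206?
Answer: Mul(Rational(6, 293), Pow(69864385, Rational(1, 2))) ≈ 171.16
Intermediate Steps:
F = 29297 (F = Add(9014, 20283) = 29297)
Function('C')(a) = Pow(Add(-87, a), -1)
Pow(Add(F, Function('C')(w)), Rational(1, 2)) = Pow(Add(29297, Pow(Add(-87, -206), -1)), Rational(1, 2)) = Pow(Add(29297, Pow(-293, -1)), Rational(1, 2)) = Pow(Add(29297, Rational(-1, 293)), Rational(1, 2)) = Pow(Rational(8584020, 293), Rational(1, 2)) = Mul(Rational(6, 293), Pow(69864385, Rational(1, 2)))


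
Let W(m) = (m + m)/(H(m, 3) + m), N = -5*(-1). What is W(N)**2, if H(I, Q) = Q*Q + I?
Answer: 100/361 ≈ 0.27701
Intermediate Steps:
N = 5
H(I, Q) = I + Q**2 (H(I, Q) = Q**2 + I = I + Q**2)
W(m) = 2*m/(9 + 2*m) (W(m) = (m + m)/((m + 3**2) + m) = (2*m)/((m + 9) + m) = (2*m)/((9 + m) + m) = (2*m)/(9 + 2*m) = 2*m/(9 + 2*m))
W(N)**2 = (2*5/(9 + 2*5))**2 = (2*5/(9 + 10))**2 = (2*5/19)**2 = (2*5*(1/19))**2 = (10/19)**2 = 100/361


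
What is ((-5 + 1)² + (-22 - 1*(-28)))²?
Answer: 484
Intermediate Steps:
((-5 + 1)² + (-22 - 1*(-28)))² = ((-4)² + (-22 + 28))² = (16 + 6)² = 22² = 484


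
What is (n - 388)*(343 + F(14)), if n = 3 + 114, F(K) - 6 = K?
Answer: -98373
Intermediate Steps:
F(K) = 6 + K
n = 117
(n - 388)*(343 + F(14)) = (117 - 388)*(343 + (6 + 14)) = -271*(343 + 20) = -271*363 = -98373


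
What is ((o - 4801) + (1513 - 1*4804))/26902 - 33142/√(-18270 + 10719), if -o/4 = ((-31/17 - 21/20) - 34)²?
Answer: -391035169/777467800 + 33142*I*√839/2517 ≈ -0.50296 + 381.4*I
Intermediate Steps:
o = -157176369/28900 (o = -4*((-31/17 - 21/20) - 34)² = -4*(-977/340 - 34)² = -4*(-12537/340)² = -4*157176369/115600 = -157176369/28900 ≈ -5438.6)
((o - 4801) + (1513 - 1*4804))/26902 - 33142/√(-18270 + 10719) = ((-157176369/28900 - 4801) + (1513 - 1*4804))/26902 - 33142/√(-18270 + 10719) = (-295925269/28900 + (1513 - 4804))*(1/26902) - 33142*(-I*√839/2517) = (-295925269/28900 - 3291)*(1/26902) - 33142*(-I*√839/2517) = -391035169/28900*1/26902 - (-33142)*I*√839/2517 = -391035169/777467800 + 33142*I*√839/2517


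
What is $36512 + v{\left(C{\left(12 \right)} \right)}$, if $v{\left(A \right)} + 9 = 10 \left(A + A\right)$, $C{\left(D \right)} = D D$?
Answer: $39383$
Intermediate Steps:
$C{\left(D \right)} = D^{2}$
$v{\left(A \right)} = -9 + 20 A$ ($v{\left(A \right)} = -9 + 10 \left(A + A\right) = -9 + 10 \cdot 2 A = -9 + 20 A$)
$36512 + v{\left(C{\left(12 \right)} \right)} = 36512 - \left(9 - 20 \cdot 12^{2}\right) = 36512 + \left(-9 + 20 \cdot 144\right) = 36512 + \left(-9 + 2880\right) = 36512 + 2871 = 39383$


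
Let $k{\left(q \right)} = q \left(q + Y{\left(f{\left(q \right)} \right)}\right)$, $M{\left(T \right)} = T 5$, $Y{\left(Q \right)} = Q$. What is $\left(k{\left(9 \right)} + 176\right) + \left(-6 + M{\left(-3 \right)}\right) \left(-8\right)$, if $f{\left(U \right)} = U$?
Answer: $506$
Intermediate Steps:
$M{\left(T \right)} = 5 T$
$k{\left(q \right)} = 2 q^{2}$ ($k{\left(q \right)} = q \left(q + q\right) = q 2 q = 2 q^{2}$)
$\left(k{\left(9 \right)} + 176\right) + \left(-6 + M{\left(-3 \right)}\right) \left(-8\right) = \left(2 \cdot 9^{2} + 176\right) + \left(-6 + 5 \left(-3\right)\right) \left(-8\right) = \left(2 \cdot 81 + 176\right) + \left(-6 - 15\right) \left(-8\right) = \left(162 + 176\right) - -168 = 338 + 168 = 506$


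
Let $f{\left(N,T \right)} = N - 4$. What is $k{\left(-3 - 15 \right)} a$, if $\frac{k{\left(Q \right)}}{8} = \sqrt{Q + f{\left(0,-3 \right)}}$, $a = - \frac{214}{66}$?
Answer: $- \frac{856 i \sqrt{22}}{33} \approx - 121.67 i$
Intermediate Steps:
$f{\left(N,T \right)} = -4 + N$
$a = - \frac{107}{33}$ ($a = \left(-214\right) \frac{1}{66} = - \frac{107}{33} \approx -3.2424$)
$k{\left(Q \right)} = 8 \sqrt{-4 + Q}$ ($k{\left(Q \right)} = 8 \sqrt{Q + \left(-4 + 0\right)} = 8 \sqrt{Q - 4} = 8 \sqrt{-4 + Q}$)
$k{\left(-3 - 15 \right)} a = 8 \sqrt{-4 - 18} \left(- \frac{107}{33}\right) = 8 \sqrt{-22} \left(- \frac{107}{33}\right) = 8 i \sqrt{22} \left(- \frac{107}{33}\right) = - \frac{856 i \sqrt{22}}{33}$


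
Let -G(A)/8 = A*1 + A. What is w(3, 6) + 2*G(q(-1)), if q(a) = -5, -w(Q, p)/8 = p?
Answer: 112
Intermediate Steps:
w(Q, p) = -8*p
G(A) = -16*A (G(A) = -8*(A*1 + A) = -8*(A + A) = -16*A)
w(3, 6) + 2*G(q(-1)) = -8*6 + 2*(-16*(-5)) = -48 + 2*80 = -48 + 160 = 112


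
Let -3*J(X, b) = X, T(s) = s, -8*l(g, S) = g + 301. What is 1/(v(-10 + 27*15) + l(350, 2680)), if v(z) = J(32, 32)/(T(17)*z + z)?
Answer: -85320/6943043 ≈ -0.012289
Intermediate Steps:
l(g, S) = -301/8 - g/8 (l(g, S) = -(g + 301)/8 = -(301 + g)/8 = -301/8 - g/8)
J(X, b) = -X/3
v(z) = -16/(27*z) (v(z) = (-⅓*32)/(17*z + z) = -32*1/(18*z)/3 = -16/(27*z))
1/(v(-10 + 27*15) + l(350, 2680)) = 1/(-16/(27*(-10 + 27*15)) + (-301/8 - ⅛*350)) = 1/(-16/(27*(-10 + 405)) + (-301/8 - 175/4)) = 1/(-16/27/395 - 651/8) = 1/(-16/27*1/395 - 651/8) = 1/(-16/10665 - 651/8) = 1/(-6943043/85320) = -85320/6943043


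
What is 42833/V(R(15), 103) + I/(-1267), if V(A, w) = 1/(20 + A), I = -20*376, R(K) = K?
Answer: 1899436905/1267 ≈ 1.4992e+6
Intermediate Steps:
I = -7520
42833/V(R(15), 103) + I/(-1267) = 42833/(1/(20 + 15)) - 7520/(-1267) = 42833/(1/35) - 7520*(-1/1267) = 42833/(1/35) + 7520/1267 = 42833*35 + 7520/1267 = 1499155 + 7520/1267 = 1899436905/1267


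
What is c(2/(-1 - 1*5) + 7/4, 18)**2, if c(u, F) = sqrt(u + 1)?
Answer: 29/12 ≈ 2.4167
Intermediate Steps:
c(u, F) = sqrt(1 + u)
c(2/(-1 - 1*5) + 7/4, 18)**2 = (sqrt(1 + (2/(-1 - 1*5) + 7/4)))**2 = (sqrt(1 + (2/(-1 - 5) + 7*(1/4))))**2 = (sqrt(1 + (2/(-6) + 7/4)))**2 = (sqrt(1 + (2*(-1/6) + 7/4)))**2 = (sqrt(1 + (-1/3 + 7/4)))**2 = (sqrt(1 + 17/12))**2 = (sqrt(29/12))**2 = (sqrt(87)/6)**2 = 29/12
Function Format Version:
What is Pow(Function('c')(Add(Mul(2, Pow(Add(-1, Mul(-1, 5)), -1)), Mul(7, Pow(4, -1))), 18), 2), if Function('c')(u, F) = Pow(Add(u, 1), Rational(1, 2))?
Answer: Rational(29, 12) ≈ 2.4167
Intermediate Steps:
Function('c')(u, F) = Pow(Add(1, u), Rational(1, 2))
Pow(Function('c')(Add(Mul(2, Pow(Add(-1, Mul(-1, 5)), -1)), Mul(7, Pow(4, -1))), 18), 2) = Pow(Pow(Add(1, Add(Mul(2, Pow(Add(-1, Mul(-1, 5)), -1)), Mul(7, Pow(4, -1)))), Rational(1, 2)), 2) = Pow(Pow(Add(1, Add(Mul(2, Pow(Add(-1, -5), -1)), Mul(7, Rational(1, 4)))), Rational(1, 2)), 2) = Pow(Pow(Add(1, Add(Mul(2, Pow(-6, -1)), Rational(7, 4))), Rational(1, 2)), 2) = Pow(Pow(Add(1, Add(Mul(2, Rational(-1, 6)), Rational(7, 4))), Rational(1, 2)), 2) = Pow(Pow(Add(1, Add(Rational(-1, 3), Rational(7, 4))), Rational(1, 2)), 2) = Pow(Pow(Add(1, Rational(17, 12)), Rational(1, 2)), 2) = Pow(Pow(Rational(29, 12), Rational(1, 2)), 2) = Pow(Mul(Rational(1, 6), Pow(87, Rational(1, 2))), 2) = Rational(29, 12)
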